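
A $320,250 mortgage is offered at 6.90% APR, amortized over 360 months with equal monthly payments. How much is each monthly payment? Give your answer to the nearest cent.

$2,109.17

Monthly rate = 6.9%/12 = 0.0057500; payment = 320,250 × 0.0057500 / (1 − (1+0.0057500)^−360) = $2,109.17.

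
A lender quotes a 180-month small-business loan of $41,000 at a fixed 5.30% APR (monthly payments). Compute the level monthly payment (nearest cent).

$330.67

Monthly rate = 5.3%/12 = 0.0044167; payment = 41,000 × 0.0044167 / (1 − (1+0.0044167)^−180) = $330.67.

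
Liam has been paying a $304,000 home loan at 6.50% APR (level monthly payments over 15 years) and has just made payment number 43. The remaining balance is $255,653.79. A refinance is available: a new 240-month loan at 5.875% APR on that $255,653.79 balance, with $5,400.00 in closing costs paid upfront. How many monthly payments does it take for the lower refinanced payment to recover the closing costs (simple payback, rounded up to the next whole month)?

Current payment = 304,000 × 6.5%/12 / (1 − (1+0.0054167)^−180) = $2,648.17.
Refinanced payment = 255,653.79 × 0.0048958 / (1 − (1+0.0048958)^−240) = $1,813.20.
Monthly savings = $2,648.17 − $1,813.20 = $834.97.
Break-even = $5,400.00 / $834.97 = 6.47 → 7 months.

7 months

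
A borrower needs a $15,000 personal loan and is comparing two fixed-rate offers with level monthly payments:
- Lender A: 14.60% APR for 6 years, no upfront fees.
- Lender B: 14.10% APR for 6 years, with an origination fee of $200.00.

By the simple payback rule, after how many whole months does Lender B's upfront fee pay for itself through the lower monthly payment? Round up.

50 months

Lender A: monthly rate = 14.6%/12 = 0.0121667; payment = 15,000 × 0.0121667 / (1 − (1+0.0121667)^−72) = $313.93.
Lender B: at 14.10% the monthly rate is 0.0117500, so the payment is 15,000 × 0.0117500 / (1 − 1.0117500^−72) = $309.89.
Monthly savings = $313.93 − $309.89 = $4.04.
Break-even = $200.00 / $4.04 = 49.50 → 50 months.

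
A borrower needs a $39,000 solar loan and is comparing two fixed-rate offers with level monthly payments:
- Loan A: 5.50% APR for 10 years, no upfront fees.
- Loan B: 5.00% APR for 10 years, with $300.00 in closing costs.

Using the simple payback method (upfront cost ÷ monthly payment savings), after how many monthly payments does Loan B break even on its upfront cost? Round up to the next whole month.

Loan A: monthly rate = 5.5%/12 = 0.0045833; payment = 39,000 × 0.0045833 / (1 − (1+0.0045833)^−120) = $423.25.
Loan B: monthly rate = 5%/12 = 0.0041667; payment = 39,000 × 0.0041667 / (1 − (1+0.0041667)^−120) = $413.66.
Monthly savings = $423.25 − $413.66 = $9.59.
Break-even = $300.00 / $9.59 = 31.28 → 32 months.

32 months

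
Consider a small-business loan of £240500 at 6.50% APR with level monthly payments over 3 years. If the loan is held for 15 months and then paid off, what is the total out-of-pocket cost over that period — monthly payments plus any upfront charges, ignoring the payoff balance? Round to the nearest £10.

£110,570

Monthly rate = 6.5%/12 = 0.0054167; payment = 240,500 × 0.0054167 / (1 − (1+0.0054167)^−36) = £7,371.09.
Total outlay = 15 × £7,371.09 = £110,566.35.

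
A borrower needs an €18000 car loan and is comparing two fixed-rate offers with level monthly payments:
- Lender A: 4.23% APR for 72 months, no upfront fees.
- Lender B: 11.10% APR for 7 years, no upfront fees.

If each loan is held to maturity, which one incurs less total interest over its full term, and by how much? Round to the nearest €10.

Lender A by €5,560

Lender A: monthly rate = 4.23%/12 = 0.0035250; payment = 18,000 × 0.0035250 / (1 − (1+0.0035250)^−72) = €283.50.
Total interest on Lender A = 72 × €283.50 − €18,000 = €2,412.00.
Lender B: monthly rate = 11.1%/12 = 0.0092500; payment = 18,000 × 0.0092500 / (1 − (1+0.0092500)^−84) = €309.15.
Total interest on Lender B = 84 × €309.15 − €18,000 = €7,968.60.
Lender A is lower by €5,556.60.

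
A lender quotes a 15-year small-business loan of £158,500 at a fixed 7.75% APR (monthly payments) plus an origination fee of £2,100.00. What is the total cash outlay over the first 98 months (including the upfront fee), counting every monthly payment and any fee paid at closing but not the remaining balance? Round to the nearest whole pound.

Monthly rate = 7.75%/12 = 0.0064583; payment = 158,500 × 0.0064583 / (1 − (1+0.0064583)^−180) = £1,491.92.
Total outlay = 98 × £1,491.92 + £2,100.00 = £148,308.16.

£148,308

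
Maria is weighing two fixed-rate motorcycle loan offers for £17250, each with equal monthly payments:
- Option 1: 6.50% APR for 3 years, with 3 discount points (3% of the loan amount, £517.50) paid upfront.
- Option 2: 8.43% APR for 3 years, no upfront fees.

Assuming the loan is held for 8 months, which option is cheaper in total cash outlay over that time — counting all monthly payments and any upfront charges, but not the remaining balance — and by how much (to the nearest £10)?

Option 2 by £400

Option 1: at 6.50% the monthly rate is 0.0054167, so the payment is 17,250 × 0.0054167 / (1 − 1.0054167^−36) = £528.70.
Option 2: monthly rate = 8.43%/12 = 0.0070250; payment = 17,250 × 0.0070250 / (1 − (1+0.0070250)^−36) = £543.98.
Over 8 months: Option 1 costs 8 × £528.70 + £517.50 = £4,747.10; Option 2 costs 8 × £543.98 = £4,351.84.
Option 2 is cheaper by £4,747.10 − £4,351.84 = £395.26.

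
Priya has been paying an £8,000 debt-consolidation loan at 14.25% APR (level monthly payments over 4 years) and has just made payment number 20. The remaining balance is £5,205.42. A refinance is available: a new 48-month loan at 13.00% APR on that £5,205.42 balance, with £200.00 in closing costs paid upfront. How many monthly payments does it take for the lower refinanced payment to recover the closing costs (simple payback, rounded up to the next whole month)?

Current payment = 8,000 × 14.25%/12 / (1 − (1+0.0118750)^−48) = £219.62.
Refinanced payment = 5,205.42 × 0.0108333 / (1 − (1+0.0108333)^−48) = £139.65.
Monthly savings = £219.62 − £139.65 = £79.97.
Break-even = £200.00 / £79.97 = 2.50 → 3 months.

3 months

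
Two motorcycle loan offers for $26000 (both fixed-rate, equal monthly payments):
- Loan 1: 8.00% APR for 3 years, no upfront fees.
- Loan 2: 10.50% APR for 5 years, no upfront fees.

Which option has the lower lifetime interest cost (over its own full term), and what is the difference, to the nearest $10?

Loan 1 by $4,200

Loan 1: monthly rate = 8%/12 = 0.0066667; payment = 26,000 × 0.0066667 / (1 − (1+0.0066667)^−36) = $814.75.
Total interest on Loan 1 = 36 × $814.75 − $26,000 = $3,331.00.
Loan 2: monthly rate = 10.5%/12 = 0.0087500; payment = 26,000 × 0.0087500 / (1 − (1+0.0087500)^−60) = $558.84.
Total interest on Loan 2 = 60 × $558.84 − $26,000 = $7,530.40.
Loan 1 is lower by $4,199.40.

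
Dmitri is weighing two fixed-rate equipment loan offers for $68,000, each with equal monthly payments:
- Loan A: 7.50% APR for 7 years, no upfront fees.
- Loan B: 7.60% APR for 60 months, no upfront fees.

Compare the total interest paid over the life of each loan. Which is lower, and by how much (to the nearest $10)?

Loan A: monthly rate = 7.5%/12 = 0.0062500; payment = 68,000 × 0.0062500 / (1 − (1+0.0062500)^−84) = $1,043.00.
Total interest on Loan A = 84 × $1,043.00 − $68,000 = $19,612.00.
Loan B: at 7.60% the monthly rate is 0.0063333, so the payment is 68,000 × 0.0063333 / (1 − 1.0063333^−60) = $1,365.81.
Total interest on Loan B = 60 × $1,365.81 − $68,000 = $13,948.60.
Loan B is lower by $5,663.40.

Loan B by $5,660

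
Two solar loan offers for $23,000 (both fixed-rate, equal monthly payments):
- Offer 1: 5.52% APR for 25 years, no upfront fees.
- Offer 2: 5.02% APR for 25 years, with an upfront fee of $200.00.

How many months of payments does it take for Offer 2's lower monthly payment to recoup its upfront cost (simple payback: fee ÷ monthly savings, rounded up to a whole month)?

30 months

Offer 1: monthly rate = 5.52%/12 = 0.0046000; payment = 23,000 × 0.0046000 / (1 − (1+0.0046000)^−300) = $141.51.
Offer 2: at 5.02% the monthly rate is 0.0041833, so the payment is 23,000 × 0.0041833 / (1 − 1.0041833^−300) = $134.72.
Monthly savings = $141.51 − $134.72 = $6.79.
Break-even = $200.00 / $6.79 = 29.46 → 30 months.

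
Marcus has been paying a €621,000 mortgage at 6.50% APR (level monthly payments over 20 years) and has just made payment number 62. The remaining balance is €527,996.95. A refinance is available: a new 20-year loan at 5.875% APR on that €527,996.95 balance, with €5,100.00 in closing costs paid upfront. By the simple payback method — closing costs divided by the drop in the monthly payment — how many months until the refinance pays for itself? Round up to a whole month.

Current payment = 621,000 × 6.5%/12 / (1 − (1+0.0054167)^−240) = €4,630.01.
Refinanced payment = 527,996.95 × 0.0048958 / (1 − (1+0.0048958)^−240) = €3,744.76.
Monthly savings = €4,630.01 − €3,744.76 = €885.25.
Break-even = €5,100.00 / €885.25 = 5.76 → 6 months.

6 months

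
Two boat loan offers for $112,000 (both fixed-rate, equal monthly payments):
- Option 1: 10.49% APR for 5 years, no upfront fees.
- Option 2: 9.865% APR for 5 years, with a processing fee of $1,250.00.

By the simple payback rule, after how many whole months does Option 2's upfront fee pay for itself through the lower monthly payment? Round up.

Option 1: at 10.49% the monthly rate is 0.0087417, so the payment is 112,000 × 0.0087417 / (1 − 1.0087417^−60) = $2,406.76.
Option 2: monthly rate = 9.865%/12 = 0.0082208; payment = 112,000 × 0.0082208 / (1 − (1+0.0082208)^−60) = $2,372.24.
Monthly savings = $2,406.76 − $2,372.24 = $34.52.
Break-even = $1,250.00 / $34.52 = 36.21 → 37 months.

37 months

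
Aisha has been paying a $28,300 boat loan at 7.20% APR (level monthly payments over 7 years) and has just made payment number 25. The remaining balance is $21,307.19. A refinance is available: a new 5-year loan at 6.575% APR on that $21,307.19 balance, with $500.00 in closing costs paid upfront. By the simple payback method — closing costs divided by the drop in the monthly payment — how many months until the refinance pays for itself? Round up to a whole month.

Current payment = 28,300 × 7.2%/12 / (1 − (1+0.0060000)^−84) = $429.90.
Refinanced payment = 21,307.19 × 0.0054792 / (1 − (1+0.0054792)^−60) = $417.65.
Monthly savings = $429.90 − $417.65 = $12.25.
Break-even = $500.00 / $12.25 = 40.82 → 41 months.

41 months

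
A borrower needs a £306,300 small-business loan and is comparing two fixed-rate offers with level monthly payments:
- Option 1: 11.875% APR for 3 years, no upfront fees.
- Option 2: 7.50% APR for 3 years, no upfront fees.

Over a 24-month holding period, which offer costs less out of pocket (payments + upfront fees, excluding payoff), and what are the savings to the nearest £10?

Option 1: at 11.875% the monthly rate is 0.0098958, so the payment is 306,300 × 0.0098958 / (1 − 1.0098958^−36) = £10,155.27.
Option 2: at 7.50% the monthly rate is 0.0062500, so the payment is 306,300 × 0.0062500 / (1 − 1.0062500^−36) = £9,527.83.
Over 24 months: Option 1 costs 24 × £10,155.27 = £243,726.48; Option 2 costs 24 × £9,527.83 = £228,667.92.
Option 2 is cheaper by £243,726.48 − £228,667.92 = £15,058.56.

Option 2 by £15,060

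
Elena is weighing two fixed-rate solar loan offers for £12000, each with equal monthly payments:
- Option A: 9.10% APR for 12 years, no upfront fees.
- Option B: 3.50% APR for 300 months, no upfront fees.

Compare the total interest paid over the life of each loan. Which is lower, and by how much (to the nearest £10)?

Option A: monthly rate = 9.1%/12 = 0.0075833; payment = 12,000 × 0.0075833 / (1 − (1+0.0075833)^−144) = £137.24.
Total interest on Option A = 144 × £137.24 − £12,000 = £7,762.56.
Option B: monthly rate = 3.5%/12 = 0.0029167; payment = 12,000 × 0.0029167 / (1 − (1+0.0029167)^−300) = £60.07.
Total interest on Option B = 300 × £60.07 − £12,000 = £6,021.00.
Option B is lower by £1,741.56.

Option B by £1,740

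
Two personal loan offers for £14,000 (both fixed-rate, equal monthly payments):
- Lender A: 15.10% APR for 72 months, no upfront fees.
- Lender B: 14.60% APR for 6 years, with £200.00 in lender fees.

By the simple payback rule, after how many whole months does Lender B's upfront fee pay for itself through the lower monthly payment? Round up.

Lender A: monthly rate = 15.1%/12 = 0.0125833; payment = 14,000 × 0.0125833 / (1 − (1+0.0125833)^−72) = £296.79.
Lender B: at 14.60% the monthly rate is 0.0121667, so the payment is 14,000 × 0.0121667 / (1 − 1.0121667^−72) = £293.00.
Monthly savings = £296.79 − £293.00 = £3.79.
Break-even = £200.00 / £3.79 = 52.77 → 53 months.

53 months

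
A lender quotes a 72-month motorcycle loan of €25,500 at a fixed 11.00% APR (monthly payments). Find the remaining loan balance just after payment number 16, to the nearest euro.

With monthly rate i = 11%/12 = 0.0091667, the balance after k of n payments is P · [(1+i)^n − (1+i)^k] / [(1+i)^n − 1].
(1+0.0091667)^72 = 1.92898385 and (1+0.0091667)^16 = 1.15719448, so the balance is 25,500 × (1.92898385 − 1.15719448) / (1.92898385 − 1) = €21,185.11.

€21,185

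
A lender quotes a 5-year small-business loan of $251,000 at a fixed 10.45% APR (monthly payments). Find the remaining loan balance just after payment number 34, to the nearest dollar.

$124,895

With monthly rate i = 10.45%/12 = 0.0087083, the balance after k of n payments is P · [(1+i)^n − (1+i)^k] / [(1+i)^n − 1].
(1+0.0087083)^60 = 1.68242814 and (1+0.0087083)^34 = 1.34285987, so the balance is 251,000 × (1.68242814 − 1.34285987) / (1.68242814 − 1) = $124,894.67.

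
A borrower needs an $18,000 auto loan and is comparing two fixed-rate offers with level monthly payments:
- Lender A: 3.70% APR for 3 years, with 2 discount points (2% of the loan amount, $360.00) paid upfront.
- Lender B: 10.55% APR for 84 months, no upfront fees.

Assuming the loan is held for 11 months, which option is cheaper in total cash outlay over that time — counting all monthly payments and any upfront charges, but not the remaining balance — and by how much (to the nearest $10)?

Lender B by $2,840

Lender A: monthly rate = 3.7%/12 = 0.0030833; payment = 18,000 × 0.0030833 / (1 − (1+0.0030833)^−36) = $529.03.
Lender B: at 10.55% the monthly rate is 0.0087917, so the payment is 18,000 × 0.0087917 / (1 − 1.0087917^−84) = $303.96.
Over 11 months: Lender A costs 11 × $529.03 + $360.00 = $6,179.33; Lender B costs 11 × $303.96 = $3,343.56.
Lender B is cheaper by $6,179.33 − $3,343.56 = $2,835.77.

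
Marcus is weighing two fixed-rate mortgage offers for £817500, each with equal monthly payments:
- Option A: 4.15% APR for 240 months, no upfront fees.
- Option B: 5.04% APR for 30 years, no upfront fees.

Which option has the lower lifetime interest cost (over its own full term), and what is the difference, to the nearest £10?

Option A by £382,570

Option A: monthly rate = 4.15%/12 = 0.0034583; payment = 817,500 × 0.0034583 / (1 − (1+0.0034583)^−240) = £5,018.74.
Total interest on Option A = 240 × £5,018.74 − £817,500 = £386,997.60.
Option B: at 5.04% the monthly rate is 0.0042000, so the payment is 817,500 × 0.0042000 / (1 − 1.0042000^−360) = £4,408.52.
Total interest on Option B = 360 × £4,408.52 − £817,500 = £769,567.20.
Option A is lower by £382,569.60.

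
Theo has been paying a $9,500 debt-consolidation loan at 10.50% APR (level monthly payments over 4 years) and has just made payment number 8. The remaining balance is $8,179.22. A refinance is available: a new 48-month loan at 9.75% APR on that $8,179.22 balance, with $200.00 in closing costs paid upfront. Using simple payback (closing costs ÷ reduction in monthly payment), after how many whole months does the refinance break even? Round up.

6 months

Current payment = 9,500 × 10.5%/12 / (1 − (1+0.0087500)^−48) = $243.23.
Refinanced payment = 8,179.22 × 0.0081250 / (1 − (1+0.0081250)^−48) = $206.47.
Monthly savings = $243.23 − $206.47 = $36.76.
Break-even = $200.00 / $36.76 = 5.44 → 6 months.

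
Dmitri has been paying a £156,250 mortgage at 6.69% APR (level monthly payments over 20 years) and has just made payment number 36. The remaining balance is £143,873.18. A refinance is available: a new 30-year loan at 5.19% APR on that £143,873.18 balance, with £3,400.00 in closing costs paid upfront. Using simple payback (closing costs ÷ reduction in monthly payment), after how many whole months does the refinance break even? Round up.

9 months

Current payment = 156,250 × 6.69%/12 / (1 − (1+0.0055750)^−240) = £1,182.50.
Refinanced payment = 143,873.18 × 0.0043250 / (1 − (1+0.0043250)^−360) = £789.13.
Monthly savings = £1,182.50 − £789.13 = £393.37.
Break-even = £3,400.00 / £393.37 = 8.64 → 9 months.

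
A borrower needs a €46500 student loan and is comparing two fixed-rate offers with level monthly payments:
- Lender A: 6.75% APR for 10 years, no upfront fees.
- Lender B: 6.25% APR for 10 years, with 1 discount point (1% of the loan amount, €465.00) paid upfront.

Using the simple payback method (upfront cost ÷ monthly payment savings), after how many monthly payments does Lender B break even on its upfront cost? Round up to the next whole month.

Lender A: at 6.75% the monthly rate is 0.0056250, so the payment is 46,500 × 0.0056250 / (1 − 1.0056250^−120) = €533.93.
Lender B: at 6.25% the monthly rate is 0.0052083, so the payment is 46,500 × 0.0052083 / (1 − 1.0052083^−120) = €522.10.
Monthly savings = €533.93 − €522.10 = €11.83.
Break-even = €465.00 / €11.83 = 39.31 → 40 months.

40 months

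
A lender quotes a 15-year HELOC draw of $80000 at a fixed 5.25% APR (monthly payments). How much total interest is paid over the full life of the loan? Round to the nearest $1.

$35,758

At 5.25% the monthly rate is 0.0043750, so the payment is 80,000 × 0.0043750 / (1 − 1.0043750^−180) = $643.10.
Total paid = 180 × $643.10 = $115,758.00; interest = $115,758.00 − $80,000 = $35,758.00.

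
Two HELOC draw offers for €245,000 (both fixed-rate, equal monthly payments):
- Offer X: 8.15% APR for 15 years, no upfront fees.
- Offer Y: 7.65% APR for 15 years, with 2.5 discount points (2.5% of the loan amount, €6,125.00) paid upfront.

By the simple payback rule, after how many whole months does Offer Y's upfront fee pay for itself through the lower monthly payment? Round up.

Offer X: monthly rate = 8.15%/12 = 0.0067917; payment = 245,000 × 0.0067917 / (1 − (1+0.0067917)^−180) = €2,362.61.
Offer Y: at 7.65% the monthly rate is 0.0063750, so the payment is 245,000 × 0.0063750 / (1 − 1.0063750^−180) = €2,292.11.
Monthly savings = €2,362.61 − €2,292.11 = €70.50.
Break-even = €6,125.00 / €70.50 = 86.88 → 87 months.

87 months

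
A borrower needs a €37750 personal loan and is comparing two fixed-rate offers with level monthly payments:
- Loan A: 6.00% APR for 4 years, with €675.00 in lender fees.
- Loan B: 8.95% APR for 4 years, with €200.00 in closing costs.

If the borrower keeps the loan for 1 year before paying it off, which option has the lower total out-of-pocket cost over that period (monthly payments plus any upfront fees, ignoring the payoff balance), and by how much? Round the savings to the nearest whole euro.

Loan A: at 6.00% the monthly rate is 0.0050000, so the payment is 37,750 × 0.0050000 / (1 − 1.0050000^−48) = €886.56.
Loan B: at 8.95% the monthly rate is 0.0074583, so the payment is 37,750 × 0.0074583 / (1 − 1.0074583^−48) = €938.51.
Over 12 months: Loan A costs 12 × €886.56 + €675.00 = €11,313.72; Loan B costs 12 × €938.51 + €200.00 = €11,462.12.
Loan A is cheaper by €11,462.12 − €11,313.72 = €148.40.

Loan A by €148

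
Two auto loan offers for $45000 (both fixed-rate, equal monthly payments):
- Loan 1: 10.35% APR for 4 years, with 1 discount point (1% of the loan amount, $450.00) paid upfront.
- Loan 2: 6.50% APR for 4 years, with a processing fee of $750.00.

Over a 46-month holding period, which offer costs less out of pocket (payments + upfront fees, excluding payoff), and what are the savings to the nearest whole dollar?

Loan 1: monthly rate = 10.35%/12 = 0.0086250; payment = 45,000 × 0.0086250 / (1 − (1+0.0086250)^−48) = $1,148.89.
Loan 2: monthly rate = 6.5%/12 = 0.0054167; payment = 45,000 × 0.0054167 / (1 − (1+0.0054167)^−48) = $1,067.17.
Over 46 months: Loan 1 costs 46 × $1,148.89 + $450.00 = $53,298.94; Loan 2 costs 46 × $1,067.17 + $750.00 = $49,839.82.
Loan 2 is cheaper by $53,298.94 − $49,839.82 = $3,459.12.

Loan 2 by $3,459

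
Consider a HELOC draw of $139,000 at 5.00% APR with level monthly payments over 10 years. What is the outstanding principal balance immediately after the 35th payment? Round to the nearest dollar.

$105,346

With monthly rate i = 5%/12 = 0.0041667, the balance after k of n payments is P · [(1+i)^n − (1+i)^k] / [(1+i)^n − 1].
(1+0.0041667)^120 = 1.64700950 and (1+0.0041667)^35 = 1.15665284, so the balance is 139,000 × (1.64700950 − 1.15665284) / (1.64700950 − 1) = $105,345.56.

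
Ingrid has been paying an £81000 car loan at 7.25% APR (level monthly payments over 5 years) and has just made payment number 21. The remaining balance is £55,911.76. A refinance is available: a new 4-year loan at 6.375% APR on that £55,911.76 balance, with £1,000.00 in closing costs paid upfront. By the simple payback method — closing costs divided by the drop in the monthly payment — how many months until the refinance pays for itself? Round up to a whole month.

4 months

Current payment = 81,000 × 7.25%/12 / (1 − (1+0.0060417)^−60) = £1,613.47.
Refinanced payment = 55,911.76 × 0.0053125 / (1 − (1+0.0053125)^−48) = £1,322.72.
Monthly savings = £1,613.47 − £1,322.72 = £290.75.
Break-even = £1,000.00 / £290.75 = 3.44 → 4 months.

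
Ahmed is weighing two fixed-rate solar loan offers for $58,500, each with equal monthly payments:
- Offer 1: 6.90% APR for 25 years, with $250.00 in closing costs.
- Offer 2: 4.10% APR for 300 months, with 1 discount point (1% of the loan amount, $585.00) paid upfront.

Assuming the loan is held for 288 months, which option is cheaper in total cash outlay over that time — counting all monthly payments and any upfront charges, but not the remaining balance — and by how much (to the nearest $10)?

Offer 2 by $27,810

Offer 1: at 6.90% the monthly rate is 0.0057500, so the payment is 58,500 × 0.0057500 / (1 − 1.0057500^−300) = $409.74.
Offer 2: monthly rate = 4.1%/12 = 0.0034167; payment = 58,500 × 0.0034167 / (1 − (1+0.0034167)^−300) = $312.02.
Over 288 months: Offer 1 costs 288 × $409.74 + $250.00 = $118,255.12; Offer 2 costs 288 × $312.02 + $585.00 = $90,446.76.
Offer 2 is cheaper by $118,255.12 − $90,446.76 = $27,808.36.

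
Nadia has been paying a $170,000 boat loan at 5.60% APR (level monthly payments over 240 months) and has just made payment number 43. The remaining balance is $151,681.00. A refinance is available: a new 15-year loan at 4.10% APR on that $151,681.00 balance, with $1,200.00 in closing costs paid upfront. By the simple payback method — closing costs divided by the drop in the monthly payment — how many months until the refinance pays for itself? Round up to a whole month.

25 months

Current payment = 170,000 × 5.6%/12 / (1 − (1+0.0046667)^−240) = $1,179.03.
Refinanced payment = 151,681.00 × 0.0034167 / (1 − (1+0.0034167)^−180) = $1,129.58.
Monthly savings = $1,179.03 − $1,129.58 = $49.45.
Break-even = $1,200.00 / $49.45 = 24.27 → 25 months.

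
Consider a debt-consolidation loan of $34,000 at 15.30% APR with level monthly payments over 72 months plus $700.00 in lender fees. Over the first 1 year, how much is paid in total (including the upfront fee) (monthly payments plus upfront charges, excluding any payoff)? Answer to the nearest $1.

Monthly rate = 15.3%/12 = 0.0127500; payment = 34,000 × 0.0127500 / (1 − (1+0.0127500)^−72) = $724.48.
Total outlay = 12 × $724.48 + $700.00 = $9,393.76.

$9,394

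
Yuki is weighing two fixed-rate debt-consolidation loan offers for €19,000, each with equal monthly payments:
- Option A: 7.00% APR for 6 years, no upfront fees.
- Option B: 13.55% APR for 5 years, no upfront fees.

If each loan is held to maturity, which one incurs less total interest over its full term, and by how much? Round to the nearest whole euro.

Option A: monthly rate = 7%/12 = 0.0058333; payment = 19,000 × 0.0058333 / (1 − (1+0.0058333)^−72) = €323.93.
Total interest on Option A = 72 × €323.93 − €19,000 = €4,322.96.
Option B: at 13.55% the monthly rate is 0.0112917, so the payment is 19,000 × 0.0112917 / (1 − 1.0112917^−60) = €437.68.
Total interest on Option B = 60 × €437.68 − €19,000 = €7,260.80.
Option A is lower by €2,937.84.

Option A by €2,938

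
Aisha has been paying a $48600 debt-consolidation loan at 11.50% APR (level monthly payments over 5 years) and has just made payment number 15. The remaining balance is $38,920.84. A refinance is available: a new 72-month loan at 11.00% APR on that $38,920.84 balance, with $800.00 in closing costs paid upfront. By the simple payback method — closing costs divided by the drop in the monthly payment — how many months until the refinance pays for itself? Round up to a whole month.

Current payment = 48,600 × 11.5%/12 / (1 − (1+0.0095833)^−60) = $1,068.84.
Refinanced payment = 38,920.84 × 0.0091667 / (1 − (1+0.0091667)^−72) = $740.82.
Monthly savings = $1,068.84 − $740.82 = $328.02.
Break-even = $800.00 / $328.02 = 2.44 → 3 months.

3 months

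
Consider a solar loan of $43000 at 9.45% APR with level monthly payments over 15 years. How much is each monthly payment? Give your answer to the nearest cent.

Monthly rate = 9.45%/12 = 0.0078750; payment = 43,000 × 0.0078750 / (1 − (1+0.0078750)^−180) = $447.72.

$447.72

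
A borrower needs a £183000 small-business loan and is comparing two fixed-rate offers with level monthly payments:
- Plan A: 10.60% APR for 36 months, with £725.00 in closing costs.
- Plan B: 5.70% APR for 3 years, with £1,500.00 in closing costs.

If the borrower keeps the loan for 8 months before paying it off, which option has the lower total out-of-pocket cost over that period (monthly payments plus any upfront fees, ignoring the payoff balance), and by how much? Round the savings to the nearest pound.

Plan B by £2,539

Plan A: at 10.60% the monthly rate is 0.0088333, so the payment is 183,000 × 0.0088333 / (1 − 1.0088333^−36) = £5,956.58.
Plan B: at 5.70% the monthly rate is 0.0047500, so the payment is 183,000 × 0.0047500 / (1 − 1.0047500^−36) = £5,542.37.
Over 8 months: Plan A costs 8 × £5,956.58 + £725.00 = £48,377.64; Plan B costs 8 × £5,542.37 + £1,500.00 = £45,838.96.
Plan B is cheaper by £48,377.64 − £45,838.96 = £2,538.68.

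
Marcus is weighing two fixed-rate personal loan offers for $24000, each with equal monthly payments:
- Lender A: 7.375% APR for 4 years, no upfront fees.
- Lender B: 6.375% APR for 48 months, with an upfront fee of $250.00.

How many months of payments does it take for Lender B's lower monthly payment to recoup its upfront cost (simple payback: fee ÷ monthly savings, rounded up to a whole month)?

Lender A: monthly rate = 7.375%/12 = 0.0061458; payment = 24,000 × 0.0061458 / (1 − (1+0.0061458)^−48) = $578.89.
Lender B: monthly rate = 6.375%/12 = 0.0053125; payment = 24,000 × 0.0053125 / (1 − (1+0.0053125)^−48) = $567.78.
Monthly savings = $578.89 − $567.78 = $11.11.
Break-even = $250.00 / $11.11 = 22.50 → 23 months.

23 months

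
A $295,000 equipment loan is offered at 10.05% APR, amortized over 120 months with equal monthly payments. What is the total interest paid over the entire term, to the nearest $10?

$173,790

Monthly rate = 10.05%/12 = 0.0083750; payment = 295,000 × 0.0083750 / (1 − (1+0.0083750)^−120) = $3,906.62.
Total paid = 120 × $3,906.62 = $468,794.40; interest = $468,794.40 − $295,000 = $173,794.40.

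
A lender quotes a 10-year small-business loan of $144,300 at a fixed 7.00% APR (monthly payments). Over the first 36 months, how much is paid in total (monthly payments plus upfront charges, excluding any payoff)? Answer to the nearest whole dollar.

$60,316

At 7.00% the monthly rate is 0.0058333, so the payment is 144,300 × 0.0058333 / (1 − 1.0058333^−120) = $1,675.45.
Total outlay = 36 × $1,675.45 = $60,316.20.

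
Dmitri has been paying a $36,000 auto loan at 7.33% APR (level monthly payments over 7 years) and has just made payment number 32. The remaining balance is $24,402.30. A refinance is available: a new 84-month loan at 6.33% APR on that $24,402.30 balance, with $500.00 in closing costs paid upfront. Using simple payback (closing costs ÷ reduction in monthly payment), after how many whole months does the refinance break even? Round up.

3 months

Current payment = 36,000 × 7.33%/12 / (1 − (1+0.0061083)^−84) = $549.16.
Refinanced payment = 24,402.30 × 0.0052750 / (1 − (1+0.0052750)^−84) = $360.36.
Monthly savings = $549.16 − $360.36 = $188.80.
Break-even = $500.00 / $188.80 = 2.65 → 3 months.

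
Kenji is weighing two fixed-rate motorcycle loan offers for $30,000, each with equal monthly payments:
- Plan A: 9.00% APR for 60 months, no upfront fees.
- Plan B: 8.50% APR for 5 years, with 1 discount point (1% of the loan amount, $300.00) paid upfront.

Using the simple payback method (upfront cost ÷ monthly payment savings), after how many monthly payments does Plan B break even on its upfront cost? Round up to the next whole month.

42 months

Plan A: at 9.00% the monthly rate is 0.0075000, so the payment is 30,000 × 0.0075000 / (1 − 1.0075000^−60) = $622.75.
Plan B: at 8.50% the monthly rate is 0.0070833, so the payment is 30,000 × 0.0070833 / (1 − 1.0070833^−60) = $615.50.
Monthly savings = $622.75 − $615.50 = $7.25.
Break-even = $300.00 / $7.25 = 41.38 → 42 months.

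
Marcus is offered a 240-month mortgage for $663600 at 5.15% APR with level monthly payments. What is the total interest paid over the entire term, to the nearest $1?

$400,714

At 5.15% the monthly rate is 0.0042917, so the payment is 663,600 × 0.0042917 / (1 − 1.0042917^−240) = $4,434.64.
Total paid = 240 × $4,434.64 = $1,064,313.60; interest = $1,064,313.60 − $663,600 = $400,713.60.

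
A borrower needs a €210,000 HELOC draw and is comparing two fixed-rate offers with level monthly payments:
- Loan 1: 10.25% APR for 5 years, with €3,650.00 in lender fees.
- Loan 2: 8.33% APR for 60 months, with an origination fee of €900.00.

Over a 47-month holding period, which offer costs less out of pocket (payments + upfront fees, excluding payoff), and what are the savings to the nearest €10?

Loan 2 by €11,980

Loan 1: monthly rate = 10.25%/12 = 0.0085417; payment = 210,000 × 0.0085417 / (1 − (1+0.0085417)^−60) = €4,487.76.
Loan 2: monthly rate = 8.33%/12 = 0.0069417; payment = 210,000 × 0.0069417 / (1 − (1+0.0069417)^−60) = €4,291.29.
Over 47 months: Loan 1 costs 47 × €4,487.76 + €3,650.00 = €214,574.72; Loan 2 costs 47 × €4,291.29 + €900.00 = €202,590.63.
Loan 2 is cheaper by €214,574.72 − €202,590.63 = €11,984.09.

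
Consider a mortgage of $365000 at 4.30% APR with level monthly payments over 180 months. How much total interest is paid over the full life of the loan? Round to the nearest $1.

Monthly rate = 4.3%/12 = 0.0035833; payment = 365,000 × 0.0035833 / (1 − (1+0.0035833)^−180) = $2,755.06.
Total paid = 180 × $2,755.06 = $495,910.80; interest = $495,910.80 − $365,000 = $130,910.80.

$130,911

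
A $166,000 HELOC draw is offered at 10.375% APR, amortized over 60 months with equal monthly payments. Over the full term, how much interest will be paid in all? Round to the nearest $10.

$47,460

Monthly rate = 10.375%/12 = 0.0086458; payment = 166,000 × 0.0086458 / (1 − (1+0.0086458)^−60) = $3,557.72.
Total paid = 60 × $3,557.72 = $213,463.20; interest = $213,463.20 − $166,000 = $47,463.20.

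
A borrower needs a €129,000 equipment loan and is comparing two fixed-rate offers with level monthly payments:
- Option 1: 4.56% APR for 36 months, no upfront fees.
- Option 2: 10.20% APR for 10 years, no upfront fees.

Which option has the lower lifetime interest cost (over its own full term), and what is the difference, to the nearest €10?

Option 1: monthly rate = 4.56%/12 = 0.0038000; payment = 129,000 × 0.0038000 / (1 − (1+0.0038000)^−36) = €3,840.81.
Total interest on Option 1 = 36 × €3,840.81 − €129,000 = €9,269.16.
Option 2: monthly rate = 10.2%/12 = 0.0085000; payment = 129,000 × 0.0085000 / (1 − (1+0.0085000)^−120) = €1,719.06.
Total interest on Option 2 = 120 × €1,719.06 − €129,000 = €77,287.20.
Option 1 is lower by €68,018.04.

Option 1 by €68,020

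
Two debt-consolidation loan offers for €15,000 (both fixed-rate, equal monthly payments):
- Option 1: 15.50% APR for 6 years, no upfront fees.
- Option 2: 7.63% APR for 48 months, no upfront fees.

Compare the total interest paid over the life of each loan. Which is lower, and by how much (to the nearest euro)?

Option 2 by €5,678

Option 1: at 15.50% the monthly rate is 0.0129167, so the payment is 15,000 × 0.0129167 / (1 − 1.0129167^−72) = €321.26.
Total interest on Option 1 = 72 × €321.26 − €15,000 = €8,130.72.
Option 2: at 7.63% the monthly rate is 0.0063583, so the payment is 15,000 × 0.0063583 / (1 − 1.0063583^−48) = €363.59.
Total interest on Option 2 = 48 × €363.59 − €15,000 = €2,452.32.
Option 2 is lower by €5,678.40.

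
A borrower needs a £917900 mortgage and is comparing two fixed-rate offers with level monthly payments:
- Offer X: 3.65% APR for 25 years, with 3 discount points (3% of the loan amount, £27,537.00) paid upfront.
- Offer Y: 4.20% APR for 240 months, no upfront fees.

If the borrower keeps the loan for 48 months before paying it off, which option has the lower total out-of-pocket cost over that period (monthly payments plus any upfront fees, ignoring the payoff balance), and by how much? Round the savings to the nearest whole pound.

Offer X by £19,988

Offer X: at 3.65% the monthly rate is 0.0030417, so the payment is 917,900 × 0.0030417 / (1 − 1.0030417^−300) = £4,669.40.
Offer Y: at 4.20% the monthly rate is 0.0035000, so the payment is 917,900 × 0.0035000 / (1 − 1.0035000^−240) = £5,659.50.
Over 48 months: Offer X costs 48 × £4,669.40 + £27,537.00 = £251,668.20; Offer Y costs 48 × £5,659.50 = £271,656.00.
Offer X is cheaper by £271,656.00 − £251,668.20 = £19,987.80.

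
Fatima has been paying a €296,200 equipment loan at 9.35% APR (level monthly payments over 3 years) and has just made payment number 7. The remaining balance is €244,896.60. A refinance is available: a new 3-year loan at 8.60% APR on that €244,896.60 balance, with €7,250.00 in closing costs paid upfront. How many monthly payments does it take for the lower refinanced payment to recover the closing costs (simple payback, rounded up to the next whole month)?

Current payment = 296,200 × 9.35%/12 / (1 − (1+0.0077917)^−36) = €9,467.40.
Refinanced payment = 244,896.60 × 0.0071667 / (1 − (1+0.0071667)^−36) = €7,742.14.
Monthly savings = €9,467.40 − €7,742.14 = €1,725.26.
Break-even = €7,250.00 / €1,725.26 = 4.20 → 5 months.

5 months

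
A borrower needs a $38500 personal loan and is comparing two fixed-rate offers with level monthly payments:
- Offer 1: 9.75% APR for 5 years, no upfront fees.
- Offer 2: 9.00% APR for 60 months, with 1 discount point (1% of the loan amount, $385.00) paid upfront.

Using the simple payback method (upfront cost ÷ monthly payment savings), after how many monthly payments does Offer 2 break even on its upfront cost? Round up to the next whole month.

28 months

Offer 1: monthly rate = 9.75%/12 = 0.0081250; payment = 38,500 × 0.0081250 / (1 − (1+0.0081250)^−60) = $813.28.
Offer 2: monthly rate = 9%/12 = 0.0075000; payment = 38,500 × 0.0075000 / (1 − (1+0.0075000)^−60) = $799.20.
Monthly savings = $813.28 − $799.20 = $14.08.
Break-even = $385.00 / $14.08 = 27.34 → 28 months.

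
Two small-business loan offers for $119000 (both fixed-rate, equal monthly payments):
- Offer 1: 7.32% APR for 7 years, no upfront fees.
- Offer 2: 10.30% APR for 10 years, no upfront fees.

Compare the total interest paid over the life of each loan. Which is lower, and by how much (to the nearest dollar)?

Offer 1: at 7.32% the monthly rate is 0.0061000, so the payment is 119,000 × 0.0061000 / (1 − 1.0061000^−84) = $1,814.70.
Total interest on Offer 1 = 84 × $1,814.70 − $119,000 = $33,434.80.
Offer 2: at 10.30% the monthly rate is 0.0085833, so the payment is 119,000 × 0.0085833 / (1 − 1.0085833^−120) = $1,592.43.
Total interest on Offer 2 = 120 × $1,592.43 − $119,000 = $72,091.60.
Offer 1 is lower by $38,656.80.

Offer 1 by $38,657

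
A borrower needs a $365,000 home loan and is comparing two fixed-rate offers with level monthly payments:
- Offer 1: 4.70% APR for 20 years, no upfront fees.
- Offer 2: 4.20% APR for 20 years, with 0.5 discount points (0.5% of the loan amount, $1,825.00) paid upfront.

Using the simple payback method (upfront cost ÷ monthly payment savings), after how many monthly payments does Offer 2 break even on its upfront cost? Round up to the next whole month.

Offer 1: at 4.70% the monthly rate is 0.0039167, so the payment is 365,000 × 0.0039167 / (1 − 1.0039167^−240) = $2,348.76.
Offer 2: at 4.20% the monthly rate is 0.0035000, so the payment is 365,000 × 0.0035000 / (1 − 1.0035000^−240) = $2,250.48.
Monthly savings = $2,348.76 − $2,250.48 = $98.28.
Break-even = $1,825.00 / $98.28 = 18.57 → 19 months.

19 months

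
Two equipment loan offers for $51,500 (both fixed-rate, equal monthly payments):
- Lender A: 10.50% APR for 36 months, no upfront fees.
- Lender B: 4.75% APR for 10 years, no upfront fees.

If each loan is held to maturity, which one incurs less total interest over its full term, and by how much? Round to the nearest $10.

Lender A: at 10.50% the monthly rate is 0.0087500, so the payment is 51,500 × 0.0087500 / (1 − 1.0087500^−36) = $1,673.88.
Total interest on Lender A = 36 × $1,673.88 − $51,500 = $8,759.68.
Lender B: at 4.75% the monthly rate is 0.0039583, so the payment is 51,500 × 0.0039583 / (1 − 1.0039583^−120) = $539.97.
Total interest on Lender B = 120 × $539.97 − $51,500 = $13,296.40.
Lender A is lower by $4,536.72.

Lender A by $4,540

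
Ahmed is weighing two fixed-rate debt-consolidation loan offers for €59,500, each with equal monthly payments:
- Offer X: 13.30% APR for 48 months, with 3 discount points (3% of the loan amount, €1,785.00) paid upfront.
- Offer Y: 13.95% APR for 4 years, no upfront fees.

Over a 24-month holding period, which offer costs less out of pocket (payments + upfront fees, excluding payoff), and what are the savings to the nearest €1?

Offer Y by €1,321

Offer X: at 13.30% the monthly rate is 0.0110833, so the payment is 59,500 × 0.0110833 / (1 − 1.0110833^−48) = €1,605.11.
Offer Y: monthly rate = 13.95%/12 = 0.0116250; payment = 59,500 × 0.0116250 / (1 − (1+0.0116250)^−48) = €1,624.43.
Over 24 months: Offer X costs 24 × €1,605.11 + €1,785.00 = €40,307.64; Offer Y costs 24 × €1,624.43 = €38,986.32.
Offer Y is cheaper by €40,307.64 − €38,986.32 = €1,321.32.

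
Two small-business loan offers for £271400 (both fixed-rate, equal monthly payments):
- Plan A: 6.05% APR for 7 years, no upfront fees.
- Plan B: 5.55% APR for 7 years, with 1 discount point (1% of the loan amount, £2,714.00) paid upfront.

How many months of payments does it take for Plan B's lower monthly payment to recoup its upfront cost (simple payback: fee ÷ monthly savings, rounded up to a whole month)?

Plan A: monthly rate = 6.05%/12 = 0.0050417; payment = 271,400 × 0.0050417 / (1 − (1+0.0050417)^−84) = £3,971.27.
Plan B: at 5.55% the monthly rate is 0.0046250, so the payment is 271,400 × 0.0046250 / (1 − 1.0046250^−84) = £3,906.47.
Monthly savings = £3,971.27 − £3,906.47 = £64.80.
Break-even = £2,714.00 / £64.80 = 41.88 → 42 months.

42 months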